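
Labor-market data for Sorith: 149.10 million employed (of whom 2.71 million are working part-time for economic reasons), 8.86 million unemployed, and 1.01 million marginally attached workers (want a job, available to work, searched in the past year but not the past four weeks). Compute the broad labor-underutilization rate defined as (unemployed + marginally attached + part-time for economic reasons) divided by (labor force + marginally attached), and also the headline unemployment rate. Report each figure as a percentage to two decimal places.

Labor force = 149.10 + 8.86 = 157.96 million.
Numerator = 8.86 + 1.01 + 2.71 = 12.58 million.
Denominator = 157.96 + 1.01 = 158.97 million.
Broad rate = 12.58 / 158.97 = 7.91%.
Headline unemployment rate = 8.86 / 157.96 = 5.61%.

Broad underutilization rate ≈ 7.91%; headline unemployment rate ≈ 5.61%.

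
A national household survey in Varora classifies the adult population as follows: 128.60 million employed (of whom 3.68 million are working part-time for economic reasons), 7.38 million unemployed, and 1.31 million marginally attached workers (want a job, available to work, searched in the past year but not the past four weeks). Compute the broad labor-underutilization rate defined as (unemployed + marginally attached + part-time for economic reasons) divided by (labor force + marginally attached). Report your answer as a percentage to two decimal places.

Broad underutilization rate ≈ 9.01%.

Labor force = 128.60 + 7.38 = 135.98 million.
Numerator = 7.38 + 1.31 + 3.68 = 12.37 million.
Denominator = 135.98 + 1.31 = 137.29 million.
Broad rate = 12.37 / 137.29 = 9.01%.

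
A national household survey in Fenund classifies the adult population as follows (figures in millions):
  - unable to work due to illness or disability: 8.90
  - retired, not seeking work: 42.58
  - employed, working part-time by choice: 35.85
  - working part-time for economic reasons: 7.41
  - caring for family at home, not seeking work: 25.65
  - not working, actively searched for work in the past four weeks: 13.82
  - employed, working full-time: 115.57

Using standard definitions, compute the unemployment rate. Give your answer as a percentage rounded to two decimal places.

Employed = 35.85 + 7.41 + 115.57 = 158.83 million (anyone who worked, including part-time for economic reasons, counts as employed).
Unemployed = 13.82 million.
Labor force = 158.83 + 13.82 = 172.65 million.
Unemployment rate = 13.82 / 172.65 = 8.00%.

Unemployment rate ≈ 8.00%.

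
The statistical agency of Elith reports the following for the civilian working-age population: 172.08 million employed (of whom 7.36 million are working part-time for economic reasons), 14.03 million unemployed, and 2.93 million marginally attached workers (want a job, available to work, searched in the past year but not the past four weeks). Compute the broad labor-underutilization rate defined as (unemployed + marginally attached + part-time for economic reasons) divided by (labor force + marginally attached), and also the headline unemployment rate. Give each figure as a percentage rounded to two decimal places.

Broad underutilization rate ≈ 12.87%; headline unemployment rate ≈ 7.54%.

Labor force = 172.08 + 14.03 = 186.11 million.
Numerator = 14.03 + 2.93 + 7.36 = 24.32 million.
Denominator = 186.11 + 2.93 = 189.04 million.
Broad rate = 24.32 / 189.04 = 12.87%.
Headline unemployment rate = 14.03 / 186.11 = 7.54%.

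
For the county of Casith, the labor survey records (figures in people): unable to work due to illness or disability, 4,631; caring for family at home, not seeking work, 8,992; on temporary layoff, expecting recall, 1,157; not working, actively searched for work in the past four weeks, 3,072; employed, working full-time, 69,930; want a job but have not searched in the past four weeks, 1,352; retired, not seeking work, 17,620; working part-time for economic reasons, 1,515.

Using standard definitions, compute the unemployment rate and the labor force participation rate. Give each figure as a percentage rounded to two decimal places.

Unemployment rate ≈ 5.59%; labor force participation rate ≈ 69.89%.

Employed = 69,930 + 1,515 = 71,445 (anyone who worked, including part-time for economic reasons, counts as employed).
Unemployed = 1,157 + 3,072 = 4,229 (jobless and actively searching, or on temporary layoff).
Labor force = 71,445 + 4,229 = 75,674.
Not in labor force = 4,631 + 8,992 + 1,352 + 17,620 = 32,595 (those not working and not actively searching are outside the labor force — including those who want a job but have given up searching).
Civilian working-age population = 75,674 + 32,595 = 108,269.
Unemployment rate = 4,229 / 75,674 = 5.59%.
Labor force participation rate = 75,674 / 108,269 = 69.89%.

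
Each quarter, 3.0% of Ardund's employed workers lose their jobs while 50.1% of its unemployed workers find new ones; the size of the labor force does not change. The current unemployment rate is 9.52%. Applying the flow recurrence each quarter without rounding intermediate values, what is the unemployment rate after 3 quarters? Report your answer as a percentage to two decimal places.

Unemployment rate after three quarters ≈ 6.05%.

With a fixed labor force, u_{t+1} = u_t + s·(1−u_t) − f·u_t = u_t·(1−s−f) + s.
Here 1−s−f = 0.469 and s = 0.030.
u_1 = 0.095200 × 0.469 + 0.030 = 0.074649.
u_2 = 0.074649 × 0.469 + 0.030 = 0.065010.
u_3 = 0.065010 × 0.469 + 0.030 = 0.060490.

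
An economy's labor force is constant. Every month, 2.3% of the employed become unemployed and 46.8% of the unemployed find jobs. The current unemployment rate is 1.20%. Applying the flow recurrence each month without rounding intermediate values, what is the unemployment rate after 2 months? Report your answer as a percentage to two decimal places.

Unemployment rate after two months ≈ 3.78%.

With a fixed labor force, u_{t+1} = u_t + s·(1−u_t) − f·u_t = u_t·(1−s−f) + s.
Here 1−s−f = 0.509 and s = 0.023.
u_1 = 0.012000 × 0.509 + 0.023 = 0.029108.
u_2 = 0.029108 × 0.509 + 0.023 = 0.037816.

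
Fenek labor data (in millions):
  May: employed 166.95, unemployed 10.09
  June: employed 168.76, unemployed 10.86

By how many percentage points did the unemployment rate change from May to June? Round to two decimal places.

The unemployment rate changed by +0.35 percentage points.

May: labor force = 166.95 + 10.09 = 177.04; u = 10.09/177.04 = 5.70%.
June: labor force = 168.76 + 10.86 = 179.62; u = 10.86/179.62 = 6.05%.
Change = 6.05% − 5.70% = +0.35 pp.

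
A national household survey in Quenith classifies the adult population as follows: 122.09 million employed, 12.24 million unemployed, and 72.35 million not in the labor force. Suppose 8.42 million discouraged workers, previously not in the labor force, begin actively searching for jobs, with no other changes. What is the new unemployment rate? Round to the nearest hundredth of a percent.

Initially, labor force = 122.09 + 12.24 = 134.33 million, so u = 12.24/134.33 = 9.11%.
After the change, unemployed and labor force both rise by 8.42 → E = 122.09, U = 20.66, labor force = 142.75 million.
New unemployment rate = 20.66 / 142.75 = 14.47%.

New unemployment rate ≈ 14.47%.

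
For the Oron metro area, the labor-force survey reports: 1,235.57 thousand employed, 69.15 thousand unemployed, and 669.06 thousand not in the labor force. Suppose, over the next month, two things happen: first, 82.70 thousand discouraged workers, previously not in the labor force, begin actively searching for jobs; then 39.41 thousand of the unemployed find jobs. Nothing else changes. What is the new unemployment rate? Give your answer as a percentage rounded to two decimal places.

Initially, labor force = 1,235.57 + 69.15 = 1,304.72 thousand, so u = 69.15/1,304.72 = 5.30%.
After the first change, unemployed and labor force both rise by 82.70 → E = 1,235.57, U = 151.85, labor force = 1,387.42 thousand.
After the second change, unemployed falls and employed rises by 39.41; labor force unchanged → E = 1,274.98, U = 112.44, labor force = 1,387.42 thousand.
New unemployment rate = 112.44 / 1,387.42 = 8.10%.

New unemployment rate ≈ 8.10%.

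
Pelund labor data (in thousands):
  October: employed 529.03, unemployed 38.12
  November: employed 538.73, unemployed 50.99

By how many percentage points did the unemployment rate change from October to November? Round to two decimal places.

The unemployment rate changed by +1.93 percentage points.

October: labor force = 529.03 + 38.12 = 567.15; u = 38.12/567.15 = 6.72%.
November: labor force = 538.73 + 50.99 = 589.72; u = 50.99/589.72 = 8.65%.
Change = 8.65% − 6.72% = +1.93 pp.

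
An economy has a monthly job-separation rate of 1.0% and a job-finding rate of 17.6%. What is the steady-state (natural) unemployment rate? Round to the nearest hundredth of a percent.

Steady-state unemployment rate ≈ 5.38%.

At steady state the flows balance: s·E = f·U, so U/(E+U) = s/(s+f).
u* = 1.0 / (1.0 + 17.6) = 1.0 / 18.60 = 5.38%.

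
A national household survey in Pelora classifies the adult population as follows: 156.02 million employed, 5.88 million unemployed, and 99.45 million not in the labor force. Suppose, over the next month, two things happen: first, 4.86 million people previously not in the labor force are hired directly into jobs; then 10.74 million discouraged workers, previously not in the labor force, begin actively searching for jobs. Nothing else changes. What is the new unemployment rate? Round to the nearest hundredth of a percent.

Initially, labor force = 156.02 + 5.88 = 161.90 million, so u = 5.88/161.90 = 3.63%.
After the first change, employed and labor force both rise by 4.86; unemployed unchanged → E = 160.88, U = 5.88, labor force = 166.76 million.
After the second change, unemployed and labor force both rise by 10.74 → E = 160.88, U = 16.62, labor force = 177.50 million.
New unemployment rate = 16.62 / 177.50 = 9.36%.

New unemployment rate ≈ 9.36%.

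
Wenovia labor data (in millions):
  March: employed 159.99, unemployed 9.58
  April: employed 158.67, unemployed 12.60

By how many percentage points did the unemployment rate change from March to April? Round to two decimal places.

March: labor force = 159.99 + 9.58 = 169.57; u = 9.58/169.57 = 5.65%.
April: labor force = 158.67 + 12.60 = 171.27; u = 12.60/171.27 = 7.36%.
Change = 7.36% − 5.65% = +1.71 pp.

The unemployment rate changed by +1.71 percentage points.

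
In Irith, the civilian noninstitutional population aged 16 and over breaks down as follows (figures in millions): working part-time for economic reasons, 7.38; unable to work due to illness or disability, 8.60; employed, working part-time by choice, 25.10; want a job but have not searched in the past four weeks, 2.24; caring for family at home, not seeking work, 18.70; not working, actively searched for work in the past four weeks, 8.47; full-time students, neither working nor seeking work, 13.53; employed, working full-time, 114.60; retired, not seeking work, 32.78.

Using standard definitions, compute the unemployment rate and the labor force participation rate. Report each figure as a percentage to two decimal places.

Employed = 7.38 + 25.10 + 114.60 = 147.08 million (anyone who worked, including part-time for economic reasons, counts as employed).
Unemployed = 8.47 million.
Labor force = 147.08 + 8.47 = 155.55 million.
Not in labor force = 8.60 + 2.24 + 18.70 + 13.53 + 32.78 = 75.85 million (those not working and not actively searching are outside the labor force — including those who want a job but have given up searching).
Civilian working-age population = 155.55 + 75.85 = 231.40 million.
Unemployment rate = 8.47 / 155.55 = 5.45%.
Labor force participation rate = 155.55 / 231.40 = 67.22%.

Unemployment rate ≈ 5.45%; labor force participation rate ≈ 67.22%.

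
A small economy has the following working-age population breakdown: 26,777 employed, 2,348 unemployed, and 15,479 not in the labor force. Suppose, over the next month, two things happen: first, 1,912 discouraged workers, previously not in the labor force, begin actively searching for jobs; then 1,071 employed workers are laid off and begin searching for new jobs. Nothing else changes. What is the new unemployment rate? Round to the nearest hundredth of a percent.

Initially, labor force = 26,777 + 2,348 = 29,125, so u = 2,348/29,125 = 8.06%.
After the first change, unemployed and labor force both rise by 1,912 → E = 26,777, U = 4,260, labor force = 31,037.
After the second change, employed falls and unemployed rises by 1,071; labor force unchanged → E = 25,706, U = 5,331, labor force = 31,037.
New unemployment rate = 5,331 / 31,037 = 17.18%.

New unemployment rate ≈ 17.18%.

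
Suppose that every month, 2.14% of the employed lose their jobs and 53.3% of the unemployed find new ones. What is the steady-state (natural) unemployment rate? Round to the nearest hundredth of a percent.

Steady-state unemployment rate ≈ 3.86%.

At steady state the flows balance: s·E = f·U, so U/(E+U) = s/(s+f).
u* = 2.14 / (2.14 + 53.3) = 2.14 / 55.44 = 3.86%.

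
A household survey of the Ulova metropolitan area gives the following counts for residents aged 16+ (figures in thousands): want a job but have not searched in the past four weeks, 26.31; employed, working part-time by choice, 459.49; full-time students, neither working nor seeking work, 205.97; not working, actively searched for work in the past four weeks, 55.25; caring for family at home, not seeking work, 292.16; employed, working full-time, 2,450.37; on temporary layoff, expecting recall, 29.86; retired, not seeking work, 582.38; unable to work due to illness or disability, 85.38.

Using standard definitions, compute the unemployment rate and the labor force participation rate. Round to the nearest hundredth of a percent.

Unemployment rate ≈ 2.84%; labor force participation rate ≈ 71.53%.

Employed = 459.49 + 2,450.37 = 2,909.86 thousand.
Unemployed = 55.25 + 29.86 = 85.11 thousand (jobless and actively searching, or on temporary layoff).
Labor force = 2,909.86 + 85.11 = 2,994.97 thousand.
Not in labor force = 26.31 + 205.97 + 292.16 + 582.38 + 85.38 = 1,192.20 thousand (those not working and not actively searching are outside the labor force — including those who want a job but have given up searching).
Civilian working-age population = 2,994.97 + 1,192.20 = 4,187.17 thousand.
Unemployment rate = 85.11 / 2,994.97 = 2.84%.
Labor force participation rate = 2,994.97 / 4,187.17 = 71.53%.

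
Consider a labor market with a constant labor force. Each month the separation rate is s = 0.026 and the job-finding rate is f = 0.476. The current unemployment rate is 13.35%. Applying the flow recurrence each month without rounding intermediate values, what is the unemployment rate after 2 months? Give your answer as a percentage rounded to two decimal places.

With a fixed labor force, u_{t+1} = u_t + s·(1−u_t) − f·u_t = u_t·(1−s−f) + s.
Here 1−s−f = 0.498 and s = 0.026.
u_1 = 0.133500 × 0.498 + 0.026 = 0.092483.
u_2 = 0.092483 × 0.498 + 0.026 = 0.072057.

Unemployment rate after two months ≈ 7.21%.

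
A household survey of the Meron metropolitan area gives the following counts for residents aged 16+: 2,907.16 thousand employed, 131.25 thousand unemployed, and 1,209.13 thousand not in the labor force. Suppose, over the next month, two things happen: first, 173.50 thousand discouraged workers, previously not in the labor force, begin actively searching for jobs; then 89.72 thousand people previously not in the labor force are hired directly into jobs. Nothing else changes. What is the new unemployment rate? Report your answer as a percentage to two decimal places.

New unemployment rate ≈ 9.23%.

Initially, labor force = 2,907.16 + 131.25 = 3,038.41 thousand, so u = 131.25/3,038.41 = 4.32%.
After the first change, unemployed and labor force both rise by 173.50 → E = 2,907.16, U = 304.75, labor force = 3,211.91 thousand.
After the second change, employed and labor force both rise by 89.72; unemployed unchanged → E = 2,996.88, U = 304.75, labor force = 3,301.63 thousand.
New unemployment rate = 304.75 / 3,301.63 = 9.23%.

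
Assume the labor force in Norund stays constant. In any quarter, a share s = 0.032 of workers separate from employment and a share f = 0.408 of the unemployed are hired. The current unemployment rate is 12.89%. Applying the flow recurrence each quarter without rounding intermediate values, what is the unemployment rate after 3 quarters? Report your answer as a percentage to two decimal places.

With a fixed labor force, u_{t+1} = u_t + s·(1−u_t) − f·u_t = u_t·(1−s−f) + s.
Here 1−s−f = 0.560 and s = 0.032.
u_1 = 0.128900 × 0.560 + 0.032 = 0.104184.
u_2 = 0.104184 × 0.560 + 0.032 = 0.090343.
u_3 = 0.090343 × 0.560 + 0.032 = 0.082592.

Unemployment rate after three quarters ≈ 8.26%.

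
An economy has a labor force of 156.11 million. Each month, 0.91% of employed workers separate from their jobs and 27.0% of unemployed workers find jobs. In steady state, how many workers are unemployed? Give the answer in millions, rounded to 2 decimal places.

About 5.09 million are unemployed in steady state.

Steady-state unemployment rate u* = s/(s+f) = 0.91/(0.91+27.0) = 0.032605.
Unemployed = u* × labor force = 0.032605 × 156.11 ≈ 5.09 million.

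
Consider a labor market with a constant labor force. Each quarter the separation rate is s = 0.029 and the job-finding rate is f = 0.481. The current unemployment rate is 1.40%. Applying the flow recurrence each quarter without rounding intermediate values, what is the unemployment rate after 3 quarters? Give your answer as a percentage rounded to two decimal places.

With a fixed labor force, u_{t+1} = u_t + s·(1−u_t) − f·u_t = u_t·(1−s−f) + s.
Here 1−s−f = 0.490 and s = 0.029.
u_1 = 0.014000 × 0.490 + 0.029 = 0.035860.
u_2 = 0.035860 × 0.490 + 0.029 = 0.046571.
u_3 = 0.046571 × 0.490 + 0.029 = 0.051820.

Unemployment rate after three quarters ≈ 5.18%.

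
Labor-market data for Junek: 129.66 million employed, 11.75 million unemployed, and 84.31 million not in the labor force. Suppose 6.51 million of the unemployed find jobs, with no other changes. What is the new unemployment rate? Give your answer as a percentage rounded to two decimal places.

New unemployment rate ≈ 3.71%.

Initially, labor force = 129.66 + 11.75 = 141.41 million, so u = 11.75/141.41 = 8.31%.
After the change, unemployed falls and employed rises by 6.51; labor force unchanged → E = 136.17, U = 5.24, labor force = 141.41 million.
New unemployment rate = 5.24 / 141.41 = 3.71%.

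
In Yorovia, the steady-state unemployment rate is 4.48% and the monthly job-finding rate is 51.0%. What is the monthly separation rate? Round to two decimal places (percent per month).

From u* = s/(s+f): s = u·f/(1−u).
s = 0.0448 × 51.0 / (1 − 0.0448) = 2.2848 / 0.9552 ≈ 2.39% per month.

Separation rate ≈ 2.39% per month.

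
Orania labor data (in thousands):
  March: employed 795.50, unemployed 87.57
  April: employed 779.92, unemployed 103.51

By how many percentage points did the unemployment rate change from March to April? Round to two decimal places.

March: labor force = 795.50 + 87.57 = 883.07; u = 87.57/883.07 = 9.92%.
April: labor force = 779.92 + 103.51 = 883.43; u = 103.51/883.43 = 11.72%.
Change = 11.72% − 9.92% = +1.80 pp.

The unemployment rate changed by +1.80 percentage points.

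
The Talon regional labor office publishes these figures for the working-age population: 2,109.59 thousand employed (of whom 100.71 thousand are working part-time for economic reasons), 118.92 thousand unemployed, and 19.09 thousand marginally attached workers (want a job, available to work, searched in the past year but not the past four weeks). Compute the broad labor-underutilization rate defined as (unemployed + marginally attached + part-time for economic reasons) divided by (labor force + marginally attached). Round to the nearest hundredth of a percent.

Labor force = 2,109.59 + 118.92 = 2,228.51 thousand.
Numerator = 118.92 + 19.09 + 100.71 = 238.72 thousand.
Denominator = 2,228.51 + 19.09 = 2,247.60 thousand.
Broad rate = 238.72 / 2,247.60 = 10.62%.

Broad underutilization rate ≈ 10.62%.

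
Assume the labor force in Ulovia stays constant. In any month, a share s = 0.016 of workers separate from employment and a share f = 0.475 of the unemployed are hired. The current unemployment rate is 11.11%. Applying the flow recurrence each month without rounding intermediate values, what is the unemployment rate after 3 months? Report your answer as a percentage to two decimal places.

Unemployment rate after three months ≈ 4.29%.

With a fixed labor force, u_{t+1} = u_t + s·(1−u_t) − f·u_t = u_t·(1−s−f) + s.
Here 1−s−f = 0.509 and s = 0.016.
u_1 = 0.111100 × 0.509 + 0.016 = 0.072550.
u_2 = 0.072550 × 0.509 + 0.016 = 0.052928.
u_3 = 0.052928 × 0.509 + 0.016 = 0.042940.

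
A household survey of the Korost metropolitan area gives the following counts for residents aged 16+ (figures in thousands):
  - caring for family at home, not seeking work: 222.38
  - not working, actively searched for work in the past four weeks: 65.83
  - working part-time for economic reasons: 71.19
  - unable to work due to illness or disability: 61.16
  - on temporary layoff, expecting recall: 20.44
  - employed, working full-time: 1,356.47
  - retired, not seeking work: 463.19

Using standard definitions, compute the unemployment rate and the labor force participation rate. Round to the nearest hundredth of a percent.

Unemployment rate ≈ 5.70%; labor force participation rate ≈ 66.97%.

Employed = 71.19 + 1,356.47 = 1,427.66 thousand (anyone who worked, including part-time for economic reasons, counts as employed).
Unemployed = 65.83 + 20.44 = 86.27 thousand (jobless and actively searching, or on temporary layoff).
Labor force = 1,427.66 + 86.27 = 1,513.93 thousand.
Not in labor force = 222.38 + 61.16 + 463.19 = 746.73 thousand (those not working and not actively searching are outside the labor force).
Civilian working-age population = 1,513.93 + 746.73 = 2,260.66 thousand.
Unemployment rate = 86.27 / 1,513.93 = 5.70%.
Labor force participation rate = 1,513.93 / 2,260.66 = 66.97%.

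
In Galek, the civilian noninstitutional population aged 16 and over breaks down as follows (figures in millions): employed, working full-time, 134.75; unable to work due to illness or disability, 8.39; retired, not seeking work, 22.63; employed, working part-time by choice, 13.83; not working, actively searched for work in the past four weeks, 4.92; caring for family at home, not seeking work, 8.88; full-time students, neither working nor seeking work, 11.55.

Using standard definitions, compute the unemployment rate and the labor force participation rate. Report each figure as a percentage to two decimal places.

Unemployment rate ≈ 3.21%; labor force participation rate ≈ 74.90%.

Employed = 134.75 + 13.83 = 148.58 million.
Unemployed = 4.92 million.
Labor force = 148.58 + 4.92 = 153.50 million.
Not in labor force = 8.39 + 22.63 + 8.88 + 11.55 = 51.45 million (those not working and not actively searching are outside the labor force).
Civilian working-age population = 153.50 + 51.45 = 204.95 million.
Unemployment rate = 4.92 / 153.50 = 3.21%.
Labor force participation rate = 153.50 / 204.95 = 74.90%.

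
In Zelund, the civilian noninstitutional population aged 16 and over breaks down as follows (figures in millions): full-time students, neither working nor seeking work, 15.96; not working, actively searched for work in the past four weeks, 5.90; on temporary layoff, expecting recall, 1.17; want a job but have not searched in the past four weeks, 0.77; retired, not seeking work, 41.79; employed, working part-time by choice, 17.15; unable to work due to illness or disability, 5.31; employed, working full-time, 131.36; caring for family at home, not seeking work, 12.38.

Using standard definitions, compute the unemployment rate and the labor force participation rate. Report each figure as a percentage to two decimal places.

Employed = 17.15 + 131.36 = 148.51 million.
Unemployed = 5.90 + 1.17 = 7.07 million (jobless and actively searching, or on temporary layoff).
Labor force = 148.51 + 7.07 = 155.58 million.
Not in labor force = 15.96 + 0.77 + 41.79 + 5.31 + 12.38 = 76.21 million (those not working and not actively searching are outside the labor force — including those who want a job but have given up searching).
Civilian working-age population = 155.58 + 76.21 = 231.79 million.
Unemployment rate = 7.07 / 155.58 = 4.54%.
Labor force participation rate = 155.58 / 231.79 = 67.12%.

Unemployment rate ≈ 4.54%; labor force participation rate ≈ 67.12%.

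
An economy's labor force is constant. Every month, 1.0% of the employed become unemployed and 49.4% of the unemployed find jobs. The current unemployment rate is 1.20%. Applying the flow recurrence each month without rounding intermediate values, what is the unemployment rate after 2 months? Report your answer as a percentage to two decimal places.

Unemployment rate after two months ≈ 1.79%.

With a fixed labor force, u_{t+1} = u_t + s·(1−u_t) − f·u_t = u_t·(1−s−f) + s.
Here 1−s−f = 0.496 and s = 0.010.
u_1 = 0.012000 × 0.496 + 0.010 = 0.015952.
u_2 = 0.015952 × 0.496 + 0.010 = 0.017912.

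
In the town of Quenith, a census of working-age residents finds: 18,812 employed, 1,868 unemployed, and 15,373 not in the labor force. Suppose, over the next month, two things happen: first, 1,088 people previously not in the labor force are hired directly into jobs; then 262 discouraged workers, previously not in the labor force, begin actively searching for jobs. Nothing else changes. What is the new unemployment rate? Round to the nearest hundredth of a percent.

New unemployment rate ≈ 9.67%.

Initially, labor force = 18,812 + 1,868 = 20,680, so u = 1,868/20,680 = 9.03%.
After the first change, employed and labor force both rise by 1,088; unemployed unchanged → E = 19,900, U = 1,868, labor force = 21,768.
After the second change, unemployed and labor force both rise by 262 → E = 19,900, U = 2,130, labor force = 22,030.
New unemployment rate = 2,130 / 22,030 = 9.67%.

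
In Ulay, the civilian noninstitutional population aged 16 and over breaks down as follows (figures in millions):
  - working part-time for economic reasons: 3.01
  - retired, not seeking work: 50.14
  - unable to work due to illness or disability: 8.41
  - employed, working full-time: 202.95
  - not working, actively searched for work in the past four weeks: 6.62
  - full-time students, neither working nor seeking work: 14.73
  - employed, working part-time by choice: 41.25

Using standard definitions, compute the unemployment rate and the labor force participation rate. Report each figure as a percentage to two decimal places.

Unemployment rate ≈ 2.61%; labor force participation rate ≈ 77.60%.

Employed = 3.01 + 202.95 + 41.25 = 247.21 million (anyone who worked, including part-time for economic reasons, counts as employed).
Unemployed = 6.62 million.
Labor force = 247.21 + 6.62 = 253.83 million.
Not in labor force = 50.14 + 8.41 + 14.73 = 73.28 million (those not working and not actively searching are outside the labor force).
Civilian working-age population = 253.83 + 73.28 = 327.11 million.
Unemployment rate = 6.62 / 253.83 = 2.61%.
Labor force participation rate = 253.83 / 327.11 = 77.60%.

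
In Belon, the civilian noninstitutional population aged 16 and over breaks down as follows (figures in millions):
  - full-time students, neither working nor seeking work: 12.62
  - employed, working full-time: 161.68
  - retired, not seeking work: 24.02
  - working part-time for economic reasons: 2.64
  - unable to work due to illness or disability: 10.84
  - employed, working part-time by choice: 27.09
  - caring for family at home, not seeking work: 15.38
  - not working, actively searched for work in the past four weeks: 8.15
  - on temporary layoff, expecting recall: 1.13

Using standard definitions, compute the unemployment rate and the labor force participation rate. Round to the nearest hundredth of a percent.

Unemployment rate ≈ 4.62%; labor force participation rate ≈ 76.15%.

Employed = 161.68 + 2.64 + 27.09 = 191.41 million (anyone who worked, including part-time for economic reasons, counts as employed).
Unemployed = 8.15 + 1.13 = 9.28 million (jobless and actively searching, or on temporary layoff).
Labor force = 191.41 + 9.28 = 200.69 million.
Not in labor force = 12.62 + 24.02 + 10.84 + 15.38 = 62.86 million (those not working and not actively searching are outside the labor force).
Civilian working-age population = 200.69 + 62.86 = 263.55 million.
Unemployment rate = 9.28 / 200.69 = 4.62%.
Labor force participation rate = 200.69 / 263.55 = 76.15%.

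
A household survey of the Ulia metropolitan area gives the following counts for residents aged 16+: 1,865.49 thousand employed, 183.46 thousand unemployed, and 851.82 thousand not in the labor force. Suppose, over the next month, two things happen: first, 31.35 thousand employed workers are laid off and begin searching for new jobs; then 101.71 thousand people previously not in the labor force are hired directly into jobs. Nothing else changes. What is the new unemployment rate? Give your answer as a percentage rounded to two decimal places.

New unemployment rate ≈ 9.99%.

Initially, labor force = 1,865.49 + 183.46 = 2,048.95 thousand, so u = 183.46/2,048.95 = 8.95%.
After the first change, employed falls and unemployed rises by 31.35; labor force unchanged → E = 1,834.14, U = 214.81, labor force = 2,048.95 thousand.
After the second change, employed and labor force both rise by 101.71; unemployed unchanged → E = 1,935.85, U = 214.81, labor force = 2,150.66 thousand.
New unemployment rate = 214.81 / 2,150.66 = 9.99%.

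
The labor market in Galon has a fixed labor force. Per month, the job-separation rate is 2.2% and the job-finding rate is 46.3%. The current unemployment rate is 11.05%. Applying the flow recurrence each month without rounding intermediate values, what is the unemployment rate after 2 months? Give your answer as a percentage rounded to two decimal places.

Unemployment rate after two months ≈ 6.26%.

With a fixed labor force, u_{t+1} = u_t + s·(1−u_t) − f·u_t = u_t·(1−s−f) + s.
Here 1−s−f = 0.515 and s = 0.022.
u_1 = 0.110500 × 0.515 + 0.022 = 0.078907.
u_2 = 0.078907 × 0.515 + 0.022 = 0.062637.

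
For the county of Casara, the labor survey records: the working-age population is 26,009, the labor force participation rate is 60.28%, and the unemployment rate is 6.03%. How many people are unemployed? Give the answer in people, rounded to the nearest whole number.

About 945 are unemployed.

Labor force = 0.6028 × 26,009 = 15,678.
Unemployed = 0.0603 × 15,678 ≈ 945.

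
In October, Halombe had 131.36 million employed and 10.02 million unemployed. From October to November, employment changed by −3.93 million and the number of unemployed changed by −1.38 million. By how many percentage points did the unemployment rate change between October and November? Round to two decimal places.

October: labor force = 131.36 + 10.02 = 141.38; u = 10.02/141.38 = 7.09%.
November: labor force = 127.43 + 8.64 = 136.07; u = 8.64/136.07 = 6.35%.
Change = 6.35% − 7.09% = −0.74 pp.

The unemployment rate changed by −0.74 percentage points.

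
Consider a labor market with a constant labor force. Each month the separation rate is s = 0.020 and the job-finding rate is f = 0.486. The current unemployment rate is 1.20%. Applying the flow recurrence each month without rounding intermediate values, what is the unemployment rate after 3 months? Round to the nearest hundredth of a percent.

Unemployment rate after three months ≈ 3.62%.

With a fixed labor force, u_{t+1} = u_t + s·(1−u_t) − f·u_t = u_t·(1−s−f) + s.
Here 1−s−f = 0.494 and s = 0.020.
u_1 = 0.012000 × 0.494 + 0.020 = 0.025928.
u_2 = 0.025928 × 0.494 + 0.020 = 0.032808.
u_3 = 0.032808 × 0.494 + 0.020 = 0.036207.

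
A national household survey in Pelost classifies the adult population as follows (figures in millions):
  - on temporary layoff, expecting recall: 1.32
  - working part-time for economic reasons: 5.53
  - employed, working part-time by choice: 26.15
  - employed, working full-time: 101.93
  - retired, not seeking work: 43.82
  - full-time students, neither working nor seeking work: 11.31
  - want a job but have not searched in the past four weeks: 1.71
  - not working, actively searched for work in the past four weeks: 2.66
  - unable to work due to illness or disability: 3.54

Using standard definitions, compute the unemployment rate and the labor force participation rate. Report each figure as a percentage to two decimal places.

Unemployment rate ≈ 2.89%; labor force participation rate ≈ 69.50%.

Employed = 5.53 + 26.15 + 101.93 = 133.61 million (anyone who worked, including part-time for economic reasons, counts as employed).
Unemployed = 1.32 + 2.66 = 3.98 million (jobless and actively searching, or on temporary layoff).
Labor force = 133.61 + 3.98 = 137.59 million.
Not in labor force = 43.82 + 11.31 + 1.71 + 3.54 = 60.38 million (those not working and not actively searching are outside the labor force — including those who want a job but have given up searching).
Civilian working-age population = 137.59 + 60.38 = 197.97 million.
Unemployment rate = 3.98 / 137.59 = 2.89%.
Labor force participation rate = 137.59 / 197.97 = 69.50%.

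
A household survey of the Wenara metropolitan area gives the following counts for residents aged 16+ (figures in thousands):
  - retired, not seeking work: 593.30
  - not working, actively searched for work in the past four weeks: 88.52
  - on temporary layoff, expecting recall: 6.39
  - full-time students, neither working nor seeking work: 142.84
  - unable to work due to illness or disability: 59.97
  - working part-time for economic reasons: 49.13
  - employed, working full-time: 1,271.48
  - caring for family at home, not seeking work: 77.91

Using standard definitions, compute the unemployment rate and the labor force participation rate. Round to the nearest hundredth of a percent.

Employed = 49.13 + 1,271.48 = 1,320.61 thousand (anyone who worked, including part-time for economic reasons, counts as employed).
Unemployed = 88.52 + 6.39 = 94.91 thousand (jobless and actively searching, or on temporary layoff).
Labor force = 1,320.61 + 94.91 = 1,415.52 thousand.
Not in labor force = 593.30 + 142.84 + 59.97 + 77.91 = 874.02 thousand (those not working and not actively searching are outside the labor force).
Civilian working-age population = 1,415.52 + 874.02 = 2,289.54 thousand.
Unemployment rate = 94.91 / 1,415.52 = 6.70%.
Labor force participation rate = 1,415.52 / 2,289.54 = 61.83%.

Unemployment rate ≈ 6.70%; labor force participation rate ≈ 61.83%.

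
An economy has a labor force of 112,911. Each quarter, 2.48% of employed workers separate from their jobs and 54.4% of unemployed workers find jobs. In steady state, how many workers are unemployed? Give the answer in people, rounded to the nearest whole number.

About 4,923 are unemployed in steady state.

Steady-state unemployment rate u* = s/(s+f) = 2.48/(2.48+54.4) = 0.043601.
Unemployed = u* × labor force = 0.043601 × 112,911 ≈ 4,923.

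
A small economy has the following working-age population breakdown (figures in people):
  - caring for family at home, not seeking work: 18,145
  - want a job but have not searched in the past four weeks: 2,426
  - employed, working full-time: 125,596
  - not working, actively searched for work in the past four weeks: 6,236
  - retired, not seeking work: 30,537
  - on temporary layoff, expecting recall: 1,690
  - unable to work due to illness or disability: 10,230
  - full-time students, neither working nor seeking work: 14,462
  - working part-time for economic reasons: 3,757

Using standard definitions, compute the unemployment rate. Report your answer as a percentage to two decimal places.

Unemployment rate ≈ 5.77%.

Employed = 125,596 + 3,757 = 129,353 (anyone who worked, including part-time for economic reasons, counts as employed).
Unemployed = 6,236 + 1,690 = 7,926 (jobless and actively searching, or on temporary layoff).
Labor force = 129,353 + 7,926 = 137,279.
Unemployment rate = 7,926 / 137,279 = 5.77%.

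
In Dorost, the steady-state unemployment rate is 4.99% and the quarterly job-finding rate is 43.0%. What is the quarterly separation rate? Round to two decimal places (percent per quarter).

Separation rate ≈ 2.26% per quarter.

From u* = s/(s+f): s = u·f/(1−u).
s = 0.0499 × 43.0 / (1 − 0.0499) = 2.1457 / 0.9501 ≈ 2.26% per quarter.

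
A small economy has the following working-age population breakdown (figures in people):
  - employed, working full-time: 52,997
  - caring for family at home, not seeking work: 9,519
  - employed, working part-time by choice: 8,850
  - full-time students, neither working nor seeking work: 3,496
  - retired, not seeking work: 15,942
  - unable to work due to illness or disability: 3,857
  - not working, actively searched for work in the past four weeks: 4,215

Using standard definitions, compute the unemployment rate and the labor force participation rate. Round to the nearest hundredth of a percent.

Unemployment rate ≈ 6.38%; labor force participation rate ≈ 66.81%.

Employed = 52,997 + 8,850 = 61,847.
Unemployed = 4,215.
Labor force = 61,847 + 4,215 = 66,062.
Not in labor force = 9,519 + 3,496 + 15,942 + 3,857 = 32,814 (those not working and not actively searching are outside the labor force).
Civilian working-age population = 66,062 + 32,814 = 98,876.
Unemployment rate = 4,215 / 66,062 = 6.38%.
Labor force participation rate = 66,062 / 98,876 = 66.81%.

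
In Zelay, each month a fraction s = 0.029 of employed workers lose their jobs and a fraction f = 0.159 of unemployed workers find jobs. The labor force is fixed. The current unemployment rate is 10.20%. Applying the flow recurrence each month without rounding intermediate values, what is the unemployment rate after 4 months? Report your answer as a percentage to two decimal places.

Unemployment rate after four months ≈ 13.15%.

With a fixed labor force, u_{t+1} = u_t + s·(1−u_t) − f·u_t = u_t·(1−s−f) + s.
Here 1−s−f = 0.812 and s = 0.029.
u_1 = 0.102000 × 0.812 + 0.029 = 0.111824.
u_2 = 0.111824 × 0.812 + 0.029 = 0.119801.
u_3 = 0.119801 × 0.812 + 0.029 = 0.126278.
u_4 = 0.126278 × 0.812 + 0.029 = 0.131538.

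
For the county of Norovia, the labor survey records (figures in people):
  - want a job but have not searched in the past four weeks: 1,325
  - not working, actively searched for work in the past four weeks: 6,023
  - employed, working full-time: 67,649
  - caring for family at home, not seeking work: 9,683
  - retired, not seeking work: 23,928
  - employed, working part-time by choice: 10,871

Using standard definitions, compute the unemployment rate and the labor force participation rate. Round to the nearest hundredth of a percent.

Unemployment rate ≈ 7.12%; labor force participation rate ≈ 70.76%.

Employed = 67,649 + 10,871 = 78,520.
Unemployed = 6,023.
Labor force = 78,520 + 6,023 = 84,543.
Not in labor force = 1,325 + 9,683 + 23,928 = 34,936 (those not working and not actively searching are outside the labor force — including those who want a job but have given up searching).
Civilian working-age population = 84,543 + 34,936 = 119,479.
Unemployment rate = 6,023 / 84,543 = 7.12%.
Labor force participation rate = 84,543 / 119,479 = 70.76%.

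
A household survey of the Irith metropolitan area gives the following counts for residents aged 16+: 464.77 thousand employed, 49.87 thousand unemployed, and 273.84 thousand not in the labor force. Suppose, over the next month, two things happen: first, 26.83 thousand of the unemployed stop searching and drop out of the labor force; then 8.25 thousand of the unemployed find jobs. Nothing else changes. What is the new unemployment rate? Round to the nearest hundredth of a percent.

Initially, labor force = 464.77 + 49.87 = 514.64 thousand, so u = 49.87/514.64 = 9.69%.
After the first change, unemployed and labor force both fall by 26.83 → E = 464.77, U = 23.04, labor force = 487.81 thousand.
After the second change, unemployed falls and employed rises by 8.25; labor force unchanged → E = 473.02, U = 14.79, labor force = 487.81 thousand.
New unemployment rate = 14.79 / 487.81 = 3.03%.

New unemployment rate ≈ 3.03%.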